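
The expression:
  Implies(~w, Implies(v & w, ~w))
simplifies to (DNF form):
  True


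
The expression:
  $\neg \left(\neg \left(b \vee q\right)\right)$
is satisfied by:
  {b: True, q: True}
  {b: True, q: False}
  {q: True, b: False}


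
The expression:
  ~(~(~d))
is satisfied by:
  {d: False}


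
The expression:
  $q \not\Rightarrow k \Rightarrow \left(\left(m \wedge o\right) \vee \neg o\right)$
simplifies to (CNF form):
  $k \vee m \vee \neg o \vee \neg q$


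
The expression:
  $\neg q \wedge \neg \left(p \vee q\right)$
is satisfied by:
  {q: False, p: False}


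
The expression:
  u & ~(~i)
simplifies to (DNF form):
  i & u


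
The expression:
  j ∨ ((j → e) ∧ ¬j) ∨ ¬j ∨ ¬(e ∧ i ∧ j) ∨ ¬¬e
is always true.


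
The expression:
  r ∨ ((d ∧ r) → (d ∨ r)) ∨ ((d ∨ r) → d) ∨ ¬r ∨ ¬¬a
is always true.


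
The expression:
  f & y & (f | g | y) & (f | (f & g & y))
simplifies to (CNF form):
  f & y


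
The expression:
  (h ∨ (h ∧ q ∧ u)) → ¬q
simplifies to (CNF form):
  ¬h ∨ ¬q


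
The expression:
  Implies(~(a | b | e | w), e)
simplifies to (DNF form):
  a | b | e | w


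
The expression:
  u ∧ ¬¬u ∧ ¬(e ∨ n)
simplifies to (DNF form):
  u ∧ ¬e ∧ ¬n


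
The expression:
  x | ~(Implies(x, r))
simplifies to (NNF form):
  x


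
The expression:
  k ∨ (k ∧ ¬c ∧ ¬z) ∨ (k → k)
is always true.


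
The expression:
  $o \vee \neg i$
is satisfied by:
  {o: True, i: False}
  {i: False, o: False}
  {i: True, o: True}


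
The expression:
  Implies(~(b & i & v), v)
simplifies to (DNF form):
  v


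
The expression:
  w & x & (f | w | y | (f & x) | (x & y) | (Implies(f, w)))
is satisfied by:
  {w: True, x: True}


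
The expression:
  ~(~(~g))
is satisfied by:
  {g: False}


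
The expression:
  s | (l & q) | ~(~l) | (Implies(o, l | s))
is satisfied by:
  {l: True, s: True, o: False}
  {l: True, o: False, s: False}
  {s: True, o: False, l: False}
  {s: False, o: False, l: False}
  {l: True, s: True, o: True}
  {l: True, o: True, s: False}
  {s: True, o: True, l: False}


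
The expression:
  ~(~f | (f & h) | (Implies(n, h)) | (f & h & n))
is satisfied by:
  {f: True, n: True, h: False}


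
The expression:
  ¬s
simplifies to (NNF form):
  ¬s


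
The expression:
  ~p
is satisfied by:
  {p: False}


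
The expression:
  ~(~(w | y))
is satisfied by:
  {y: True, w: True}
  {y: True, w: False}
  {w: True, y: False}


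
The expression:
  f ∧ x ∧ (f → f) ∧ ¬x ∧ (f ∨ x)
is never true.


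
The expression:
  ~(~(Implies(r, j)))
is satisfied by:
  {j: True, r: False}
  {r: False, j: False}
  {r: True, j: True}


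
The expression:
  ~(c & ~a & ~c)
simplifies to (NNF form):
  True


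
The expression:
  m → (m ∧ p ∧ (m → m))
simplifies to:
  p ∨ ¬m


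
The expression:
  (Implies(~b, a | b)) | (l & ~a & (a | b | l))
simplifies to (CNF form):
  a | b | l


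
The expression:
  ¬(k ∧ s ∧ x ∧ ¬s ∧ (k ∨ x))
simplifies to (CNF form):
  True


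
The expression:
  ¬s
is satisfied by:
  {s: False}


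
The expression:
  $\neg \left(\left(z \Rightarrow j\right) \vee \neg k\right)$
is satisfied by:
  {z: True, k: True, j: False}


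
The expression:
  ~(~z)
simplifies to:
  z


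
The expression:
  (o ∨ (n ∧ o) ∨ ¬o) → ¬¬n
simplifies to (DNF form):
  n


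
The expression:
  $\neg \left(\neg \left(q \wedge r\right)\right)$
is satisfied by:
  {r: True, q: True}


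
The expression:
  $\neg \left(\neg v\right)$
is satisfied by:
  {v: True}


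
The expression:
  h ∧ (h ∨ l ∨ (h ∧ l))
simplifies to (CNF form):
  h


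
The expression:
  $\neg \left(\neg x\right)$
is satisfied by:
  {x: True}


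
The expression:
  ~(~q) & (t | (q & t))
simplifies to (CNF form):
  q & t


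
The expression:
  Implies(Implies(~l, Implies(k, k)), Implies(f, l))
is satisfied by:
  {l: True, f: False}
  {f: False, l: False}
  {f: True, l: True}


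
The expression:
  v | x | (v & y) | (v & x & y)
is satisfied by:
  {x: True, v: True}
  {x: True, v: False}
  {v: True, x: False}


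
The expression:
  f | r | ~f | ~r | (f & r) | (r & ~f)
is always true.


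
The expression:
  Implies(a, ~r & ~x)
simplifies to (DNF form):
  ~a | (~r & ~x)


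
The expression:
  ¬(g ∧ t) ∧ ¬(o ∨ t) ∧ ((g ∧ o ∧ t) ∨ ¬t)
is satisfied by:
  {o: False, t: False}


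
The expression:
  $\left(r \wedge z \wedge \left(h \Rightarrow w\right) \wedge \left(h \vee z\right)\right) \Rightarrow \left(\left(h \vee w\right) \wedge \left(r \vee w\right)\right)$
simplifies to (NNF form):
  $h \vee w \vee \neg r \vee \neg z$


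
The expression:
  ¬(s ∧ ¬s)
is always true.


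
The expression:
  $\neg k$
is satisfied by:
  {k: False}


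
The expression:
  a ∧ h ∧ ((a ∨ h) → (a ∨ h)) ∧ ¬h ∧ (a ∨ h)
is never true.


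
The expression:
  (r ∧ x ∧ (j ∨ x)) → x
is always true.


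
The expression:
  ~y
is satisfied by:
  {y: False}


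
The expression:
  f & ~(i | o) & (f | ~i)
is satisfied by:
  {f: True, i: False, o: False}


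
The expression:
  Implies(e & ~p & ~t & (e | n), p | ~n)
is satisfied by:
  {t: True, p: True, e: False, n: False}
  {t: True, e: False, p: False, n: False}
  {p: True, t: False, e: False, n: False}
  {t: False, e: False, p: False, n: False}
  {n: True, t: True, p: True, e: False}
  {n: True, t: True, e: False, p: False}
  {n: True, p: True, t: False, e: False}
  {n: True, t: False, e: False, p: False}
  {t: True, e: True, p: True, n: False}
  {t: True, e: True, n: False, p: False}
  {e: True, p: True, n: False, t: False}
  {e: True, n: False, p: False, t: False}
  {t: True, e: True, n: True, p: True}
  {t: True, e: True, n: True, p: False}
  {e: True, n: True, p: True, t: False}


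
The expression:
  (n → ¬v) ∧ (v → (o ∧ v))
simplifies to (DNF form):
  (o ∧ ¬n) ∨ ¬v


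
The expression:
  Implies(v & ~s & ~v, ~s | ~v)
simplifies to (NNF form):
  True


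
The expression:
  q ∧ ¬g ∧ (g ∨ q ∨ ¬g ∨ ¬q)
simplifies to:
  q ∧ ¬g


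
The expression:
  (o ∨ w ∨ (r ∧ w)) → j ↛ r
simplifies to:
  (j ∨ ¬o) ∧ (j ∨ ¬w) ∧ (¬o ∨ ¬r) ∧ (¬r ∨ ¬w)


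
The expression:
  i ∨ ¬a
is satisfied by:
  {i: True, a: False}
  {a: False, i: False}
  {a: True, i: True}


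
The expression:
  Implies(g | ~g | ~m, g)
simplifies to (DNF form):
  g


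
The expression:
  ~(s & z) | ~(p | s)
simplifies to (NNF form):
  ~s | ~z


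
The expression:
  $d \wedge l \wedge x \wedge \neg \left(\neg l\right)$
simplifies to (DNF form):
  $d \wedge l \wedge x$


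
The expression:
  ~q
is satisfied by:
  {q: False}


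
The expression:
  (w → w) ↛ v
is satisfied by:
  {v: False}


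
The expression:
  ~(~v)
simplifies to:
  v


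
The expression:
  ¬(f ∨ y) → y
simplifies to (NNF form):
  f ∨ y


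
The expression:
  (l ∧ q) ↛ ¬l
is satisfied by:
  {q: True, l: True}


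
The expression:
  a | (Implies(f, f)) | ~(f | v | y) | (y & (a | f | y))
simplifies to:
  True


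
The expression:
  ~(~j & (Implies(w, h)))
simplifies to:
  j | (w & ~h)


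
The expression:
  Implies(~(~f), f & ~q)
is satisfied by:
  {q: False, f: False}
  {f: True, q: False}
  {q: True, f: False}


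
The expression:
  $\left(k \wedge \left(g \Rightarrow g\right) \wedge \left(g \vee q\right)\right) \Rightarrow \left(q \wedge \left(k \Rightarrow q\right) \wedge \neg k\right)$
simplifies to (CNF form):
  $\left(\neg g \vee \neg k\right) \wedge \left(\neg k \vee \neg q\right)$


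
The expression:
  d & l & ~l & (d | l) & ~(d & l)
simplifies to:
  False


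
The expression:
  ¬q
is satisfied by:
  {q: False}


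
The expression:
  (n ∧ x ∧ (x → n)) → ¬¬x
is always true.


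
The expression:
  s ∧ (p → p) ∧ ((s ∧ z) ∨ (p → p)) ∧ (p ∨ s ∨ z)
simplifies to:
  s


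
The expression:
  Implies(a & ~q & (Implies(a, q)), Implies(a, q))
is always true.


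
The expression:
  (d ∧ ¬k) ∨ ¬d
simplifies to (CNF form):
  ¬d ∨ ¬k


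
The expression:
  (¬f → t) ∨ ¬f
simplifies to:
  True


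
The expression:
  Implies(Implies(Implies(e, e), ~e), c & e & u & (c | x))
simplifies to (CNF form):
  e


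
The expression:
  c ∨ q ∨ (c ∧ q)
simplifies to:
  c ∨ q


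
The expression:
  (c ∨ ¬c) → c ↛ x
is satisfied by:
  {c: True, x: False}


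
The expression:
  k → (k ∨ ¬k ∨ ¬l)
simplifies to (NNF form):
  True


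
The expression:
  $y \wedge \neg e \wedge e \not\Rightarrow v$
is never true.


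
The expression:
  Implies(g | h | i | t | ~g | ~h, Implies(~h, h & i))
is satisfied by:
  {h: True}


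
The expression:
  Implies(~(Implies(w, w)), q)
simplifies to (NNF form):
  True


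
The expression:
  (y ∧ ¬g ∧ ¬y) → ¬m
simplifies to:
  True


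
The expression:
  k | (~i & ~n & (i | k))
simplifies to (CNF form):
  k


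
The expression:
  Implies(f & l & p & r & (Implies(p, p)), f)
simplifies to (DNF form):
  True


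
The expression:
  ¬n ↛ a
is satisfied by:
  {n: False, a: False}


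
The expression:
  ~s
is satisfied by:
  {s: False}


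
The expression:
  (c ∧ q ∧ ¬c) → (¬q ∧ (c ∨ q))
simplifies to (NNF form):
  True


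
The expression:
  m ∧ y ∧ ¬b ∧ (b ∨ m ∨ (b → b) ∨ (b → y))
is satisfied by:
  {m: True, y: True, b: False}


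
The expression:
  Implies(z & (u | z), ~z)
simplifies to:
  ~z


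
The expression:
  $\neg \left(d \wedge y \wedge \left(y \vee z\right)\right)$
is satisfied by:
  {d: False, y: False}
  {y: True, d: False}
  {d: True, y: False}


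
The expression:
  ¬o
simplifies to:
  ¬o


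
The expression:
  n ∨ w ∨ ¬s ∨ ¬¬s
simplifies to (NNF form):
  True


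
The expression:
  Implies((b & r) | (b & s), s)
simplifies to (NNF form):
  s | ~b | ~r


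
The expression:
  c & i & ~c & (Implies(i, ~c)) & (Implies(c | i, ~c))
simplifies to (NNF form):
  False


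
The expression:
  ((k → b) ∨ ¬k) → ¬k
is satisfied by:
  {k: False, b: False}
  {b: True, k: False}
  {k: True, b: False}


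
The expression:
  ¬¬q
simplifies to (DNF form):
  q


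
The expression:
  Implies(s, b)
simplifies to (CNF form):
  b | ~s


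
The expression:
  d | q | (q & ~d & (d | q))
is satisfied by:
  {d: True, q: True}
  {d: True, q: False}
  {q: True, d: False}


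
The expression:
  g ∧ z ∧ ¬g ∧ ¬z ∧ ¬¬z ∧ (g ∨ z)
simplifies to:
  False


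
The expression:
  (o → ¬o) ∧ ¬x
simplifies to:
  ¬o ∧ ¬x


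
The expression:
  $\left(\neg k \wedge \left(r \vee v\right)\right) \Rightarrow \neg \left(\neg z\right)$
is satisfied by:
  {k: True, z: True, r: False, v: False}
  {k: True, z: True, v: True, r: False}
  {k: True, z: True, r: True, v: False}
  {k: True, z: True, v: True, r: True}
  {k: True, r: False, v: False, z: False}
  {k: True, v: True, r: False, z: False}
  {k: True, r: True, v: False, z: False}
  {k: True, v: True, r: True, z: False}
  {z: True, r: False, v: False, k: False}
  {v: True, z: True, r: False, k: False}
  {z: True, r: True, v: False, k: False}
  {v: True, z: True, r: True, k: False}
  {z: False, r: False, v: False, k: False}


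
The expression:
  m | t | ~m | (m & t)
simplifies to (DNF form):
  True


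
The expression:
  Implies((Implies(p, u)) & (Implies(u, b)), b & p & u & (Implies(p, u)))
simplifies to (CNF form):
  (p | u) & (p | ~b)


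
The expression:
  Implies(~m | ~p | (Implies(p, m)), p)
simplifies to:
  p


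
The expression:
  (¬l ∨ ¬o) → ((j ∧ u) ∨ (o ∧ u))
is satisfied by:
  {o: True, l: True, u: True, j: True}
  {o: True, l: True, u: True, j: False}
  {o: True, u: True, j: True, l: False}
  {o: True, u: True, j: False, l: False}
  {o: True, l: True, j: True, u: False}
  {o: True, l: True, j: False, u: False}
  {l: True, u: True, j: True, o: False}
  {u: True, j: True, o: False, l: False}


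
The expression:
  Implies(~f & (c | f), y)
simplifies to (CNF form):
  f | y | ~c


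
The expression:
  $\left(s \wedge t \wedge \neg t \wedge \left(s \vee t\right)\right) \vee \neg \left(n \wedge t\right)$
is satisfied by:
  {t: False, n: False}
  {n: True, t: False}
  {t: True, n: False}


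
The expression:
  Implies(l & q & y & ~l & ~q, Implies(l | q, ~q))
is always true.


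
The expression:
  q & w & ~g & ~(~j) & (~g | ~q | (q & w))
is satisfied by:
  {j: True, w: True, q: True, g: False}


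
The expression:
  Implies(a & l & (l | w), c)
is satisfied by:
  {c: True, l: False, a: False}
  {l: False, a: False, c: False}
  {a: True, c: True, l: False}
  {a: True, l: False, c: False}
  {c: True, l: True, a: False}
  {l: True, c: False, a: False}
  {a: True, l: True, c: True}


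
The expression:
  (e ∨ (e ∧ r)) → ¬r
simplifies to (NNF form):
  ¬e ∨ ¬r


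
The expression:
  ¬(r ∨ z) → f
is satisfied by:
  {r: True, z: True, f: True}
  {r: True, z: True, f: False}
  {r: True, f: True, z: False}
  {r: True, f: False, z: False}
  {z: True, f: True, r: False}
  {z: True, f: False, r: False}
  {f: True, z: False, r: False}


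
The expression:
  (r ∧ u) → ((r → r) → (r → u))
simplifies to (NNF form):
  True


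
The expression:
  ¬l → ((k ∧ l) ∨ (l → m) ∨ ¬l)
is always true.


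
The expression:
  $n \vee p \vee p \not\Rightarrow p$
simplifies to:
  $n \vee p$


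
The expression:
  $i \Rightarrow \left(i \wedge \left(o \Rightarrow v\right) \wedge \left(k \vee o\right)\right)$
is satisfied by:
  {v: True, k: True, o: False, i: False}
  {v: True, k: False, o: False, i: False}
  {k: True, v: False, o: False, i: False}
  {v: False, k: False, o: False, i: False}
  {v: True, o: True, k: True, i: False}
  {v: True, o: True, k: False, i: False}
  {o: True, k: True, v: False, i: False}
  {o: True, v: False, k: False, i: False}
  {v: True, i: True, k: True, o: False}
  {i: True, k: True, o: False, v: False}
  {i: True, o: True, v: True, k: True}
  {i: True, o: True, v: True, k: False}


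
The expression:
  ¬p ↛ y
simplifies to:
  y ∨ ¬p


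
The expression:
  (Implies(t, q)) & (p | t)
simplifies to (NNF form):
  (q & t) | (p & ~t)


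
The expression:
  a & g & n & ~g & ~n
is never true.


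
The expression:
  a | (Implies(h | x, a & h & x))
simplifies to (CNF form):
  (a | ~h) & (a | ~x)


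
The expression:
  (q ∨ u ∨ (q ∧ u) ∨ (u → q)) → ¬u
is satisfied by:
  {u: False}


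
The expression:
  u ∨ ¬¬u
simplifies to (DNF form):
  u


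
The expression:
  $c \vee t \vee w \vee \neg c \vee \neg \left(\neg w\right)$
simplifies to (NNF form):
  $\text{True}$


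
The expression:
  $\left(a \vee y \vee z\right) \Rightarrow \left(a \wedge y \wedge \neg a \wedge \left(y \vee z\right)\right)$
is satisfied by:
  {y: False, z: False, a: False}


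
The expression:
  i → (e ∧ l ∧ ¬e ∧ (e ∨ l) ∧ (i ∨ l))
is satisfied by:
  {i: False}


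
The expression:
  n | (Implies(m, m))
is always true.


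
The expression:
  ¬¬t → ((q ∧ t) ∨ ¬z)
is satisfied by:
  {q: True, t: False, z: False}
  {t: False, z: False, q: False}
  {z: True, q: True, t: False}
  {z: True, t: False, q: False}
  {q: True, t: True, z: False}
  {t: True, q: False, z: False}
  {z: True, t: True, q: True}


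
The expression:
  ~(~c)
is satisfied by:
  {c: True}


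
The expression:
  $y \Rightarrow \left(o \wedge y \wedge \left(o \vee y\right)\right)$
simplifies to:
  $o \vee \neg y$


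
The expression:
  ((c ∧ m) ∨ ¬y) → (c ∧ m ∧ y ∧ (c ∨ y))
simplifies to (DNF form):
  y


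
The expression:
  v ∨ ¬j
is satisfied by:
  {v: True, j: False}
  {j: False, v: False}
  {j: True, v: True}


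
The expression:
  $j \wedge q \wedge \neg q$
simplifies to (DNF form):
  $\text{False}$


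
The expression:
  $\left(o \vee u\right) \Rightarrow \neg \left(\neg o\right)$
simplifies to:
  $o \vee \neg u$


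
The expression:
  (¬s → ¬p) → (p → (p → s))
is always true.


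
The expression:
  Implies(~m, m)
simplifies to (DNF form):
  m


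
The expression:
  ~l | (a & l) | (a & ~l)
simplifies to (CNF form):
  a | ~l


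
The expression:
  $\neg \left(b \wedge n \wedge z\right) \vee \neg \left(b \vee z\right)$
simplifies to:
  $\neg b \vee \neg n \vee \neg z$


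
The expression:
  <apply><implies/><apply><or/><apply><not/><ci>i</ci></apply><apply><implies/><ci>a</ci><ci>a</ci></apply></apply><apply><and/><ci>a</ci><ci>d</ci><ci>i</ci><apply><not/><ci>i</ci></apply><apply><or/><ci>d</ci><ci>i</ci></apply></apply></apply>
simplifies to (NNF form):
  <false/>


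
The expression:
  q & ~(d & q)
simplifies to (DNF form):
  q & ~d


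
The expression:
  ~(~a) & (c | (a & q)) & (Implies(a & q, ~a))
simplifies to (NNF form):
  a & c & ~q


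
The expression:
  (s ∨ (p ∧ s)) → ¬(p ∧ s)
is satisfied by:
  {s: False, p: False}
  {p: True, s: False}
  {s: True, p: False}


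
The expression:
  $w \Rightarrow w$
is always true.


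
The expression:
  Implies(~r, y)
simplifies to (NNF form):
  r | y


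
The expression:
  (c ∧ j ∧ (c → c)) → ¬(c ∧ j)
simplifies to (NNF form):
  ¬c ∨ ¬j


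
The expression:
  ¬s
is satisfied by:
  {s: False}


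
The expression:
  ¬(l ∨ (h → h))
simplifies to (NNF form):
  False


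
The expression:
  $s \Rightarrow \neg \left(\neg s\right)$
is always true.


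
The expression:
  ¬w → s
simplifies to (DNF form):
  s ∨ w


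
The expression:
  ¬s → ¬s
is always true.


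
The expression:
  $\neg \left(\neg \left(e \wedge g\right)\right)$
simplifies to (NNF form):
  $e \wedge g$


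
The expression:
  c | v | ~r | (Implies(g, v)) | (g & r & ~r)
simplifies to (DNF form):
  c | v | ~g | ~r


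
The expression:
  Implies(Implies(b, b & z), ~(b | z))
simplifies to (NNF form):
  ~z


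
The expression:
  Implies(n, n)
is always true.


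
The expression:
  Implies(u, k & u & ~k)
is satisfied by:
  {u: False}


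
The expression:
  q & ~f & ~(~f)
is never true.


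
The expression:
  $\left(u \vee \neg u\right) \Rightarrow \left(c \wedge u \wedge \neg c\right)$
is never true.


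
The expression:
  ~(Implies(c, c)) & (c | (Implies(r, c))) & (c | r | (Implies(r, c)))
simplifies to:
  False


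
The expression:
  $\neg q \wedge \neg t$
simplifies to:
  $\neg q \wedge \neg t$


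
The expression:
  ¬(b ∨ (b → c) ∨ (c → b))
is never true.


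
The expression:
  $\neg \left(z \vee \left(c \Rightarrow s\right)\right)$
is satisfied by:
  {c: True, z: False, s: False}


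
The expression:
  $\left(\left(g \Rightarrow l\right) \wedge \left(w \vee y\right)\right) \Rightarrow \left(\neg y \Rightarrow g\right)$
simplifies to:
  $g \vee y \vee \neg w$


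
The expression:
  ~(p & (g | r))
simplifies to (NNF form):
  ~p | (~g & ~r)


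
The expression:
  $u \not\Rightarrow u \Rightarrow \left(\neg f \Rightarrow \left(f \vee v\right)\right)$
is always true.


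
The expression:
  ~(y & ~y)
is always true.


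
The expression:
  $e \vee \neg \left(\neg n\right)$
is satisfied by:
  {n: True, e: True}
  {n: True, e: False}
  {e: True, n: False}


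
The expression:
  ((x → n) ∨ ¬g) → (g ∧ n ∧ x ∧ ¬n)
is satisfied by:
  {x: True, g: True, n: False}


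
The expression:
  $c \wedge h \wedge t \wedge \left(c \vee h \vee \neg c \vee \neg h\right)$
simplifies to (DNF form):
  $c \wedge h \wedge t$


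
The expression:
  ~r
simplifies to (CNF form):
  ~r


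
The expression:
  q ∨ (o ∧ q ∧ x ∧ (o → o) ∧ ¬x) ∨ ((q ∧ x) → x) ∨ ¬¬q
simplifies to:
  True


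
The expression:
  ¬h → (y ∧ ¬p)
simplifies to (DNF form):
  h ∨ (y ∧ ¬p)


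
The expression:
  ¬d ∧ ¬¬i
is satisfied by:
  {i: True, d: False}


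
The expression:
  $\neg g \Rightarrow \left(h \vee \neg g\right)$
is always true.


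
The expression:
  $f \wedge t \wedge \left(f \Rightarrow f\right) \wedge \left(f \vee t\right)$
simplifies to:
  $f \wedge t$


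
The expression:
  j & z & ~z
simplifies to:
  False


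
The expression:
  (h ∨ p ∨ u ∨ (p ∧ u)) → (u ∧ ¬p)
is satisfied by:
  {u: True, h: False, p: False}
  {h: False, p: False, u: False}
  {u: True, h: True, p: False}


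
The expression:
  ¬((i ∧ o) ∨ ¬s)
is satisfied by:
  {s: True, o: False, i: False}
  {s: True, i: True, o: False}
  {s: True, o: True, i: False}


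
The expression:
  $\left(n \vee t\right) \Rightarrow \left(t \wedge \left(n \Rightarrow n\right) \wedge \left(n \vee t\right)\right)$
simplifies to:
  $t \vee \neg n$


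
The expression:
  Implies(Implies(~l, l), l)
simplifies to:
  True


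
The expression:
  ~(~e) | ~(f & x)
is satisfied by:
  {e: True, x: False, f: False}
  {e: False, x: False, f: False}
  {f: True, e: True, x: False}
  {f: True, e: False, x: False}
  {x: True, e: True, f: False}
  {x: True, e: False, f: False}
  {x: True, f: True, e: True}


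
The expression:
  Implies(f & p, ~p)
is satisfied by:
  {p: False, f: False}
  {f: True, p: False}
  {p: True, f: False}


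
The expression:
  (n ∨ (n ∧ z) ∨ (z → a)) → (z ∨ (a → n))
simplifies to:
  n ∨ z ∨ ¬a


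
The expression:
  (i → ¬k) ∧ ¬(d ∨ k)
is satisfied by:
  {d: False, k: False}


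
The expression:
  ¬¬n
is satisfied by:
  {n: True}


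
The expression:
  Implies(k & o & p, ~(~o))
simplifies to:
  True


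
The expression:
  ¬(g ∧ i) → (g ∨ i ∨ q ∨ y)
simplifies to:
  g ∨ i ∨ q ∨ y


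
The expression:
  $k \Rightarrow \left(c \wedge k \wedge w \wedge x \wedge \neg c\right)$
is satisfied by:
  {k: False}


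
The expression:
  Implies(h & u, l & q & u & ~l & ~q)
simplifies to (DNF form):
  ~h | ~u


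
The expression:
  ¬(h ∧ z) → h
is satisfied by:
  {h: True}


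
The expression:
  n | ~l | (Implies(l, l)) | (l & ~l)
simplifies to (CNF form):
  True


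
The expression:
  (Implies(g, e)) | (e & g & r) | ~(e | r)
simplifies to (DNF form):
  e | ~g | ~r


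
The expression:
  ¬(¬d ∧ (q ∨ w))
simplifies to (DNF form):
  d ∨ (¬q ∧ ¬w)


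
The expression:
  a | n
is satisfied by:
  {n: True, a: True}
  {n: True, a: False}
  {a: True, n: False}


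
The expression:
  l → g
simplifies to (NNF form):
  g ∨ ¬l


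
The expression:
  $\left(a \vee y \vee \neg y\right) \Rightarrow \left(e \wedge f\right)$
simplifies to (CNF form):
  $e \wedge f$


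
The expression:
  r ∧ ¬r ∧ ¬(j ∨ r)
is never true.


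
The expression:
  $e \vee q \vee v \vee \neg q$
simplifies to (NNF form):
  $\text{True}$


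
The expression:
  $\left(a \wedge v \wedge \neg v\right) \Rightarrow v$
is always true.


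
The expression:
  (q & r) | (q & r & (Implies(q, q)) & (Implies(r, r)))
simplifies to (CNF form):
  q & r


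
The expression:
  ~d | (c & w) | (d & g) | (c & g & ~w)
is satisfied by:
  {c: True, g: True, w: True, d: False}
  {c: True, g: True, w: False, d: False}
  {g: True, w: True, c: False, d: False}
  {g: True, c: False, w: False, d: False}
  {c: True, w: True, g: False, d: False}
  {c: True, w: False, g: False, d: False}
  {w: True, c: False, g: False, d: False}
  {w: False, c: False, g: False, d: False}
  {d: True, c: True, g: True, w: True}
  {d: True, c: True, g: True, w: False}
  {d: True, g: True, w: True, c: False}
  {d: True, g: True, w: False, c: False}
  {d: True, c: True, w: True, g: False}


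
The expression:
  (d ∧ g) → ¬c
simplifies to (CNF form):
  ¬c ∨ ¬d ∨ ¬g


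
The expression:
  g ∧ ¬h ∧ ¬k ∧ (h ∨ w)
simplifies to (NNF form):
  g ∧ w ∧ ¬h ∧ ¬k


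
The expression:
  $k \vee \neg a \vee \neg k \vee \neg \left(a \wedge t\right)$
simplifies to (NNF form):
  $\text{True}$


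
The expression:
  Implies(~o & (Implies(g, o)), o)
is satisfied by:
  {o: True, g: True}
  {o: True, g: False}
  {g: True, o: False}


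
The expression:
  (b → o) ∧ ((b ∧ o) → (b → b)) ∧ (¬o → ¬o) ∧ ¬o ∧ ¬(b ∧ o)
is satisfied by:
  {o: False, b: False}


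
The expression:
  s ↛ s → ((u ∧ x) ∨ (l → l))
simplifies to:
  True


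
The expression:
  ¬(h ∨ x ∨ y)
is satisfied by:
  {x: False, y: False, h: False}


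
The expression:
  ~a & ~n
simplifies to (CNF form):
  ~a & ~n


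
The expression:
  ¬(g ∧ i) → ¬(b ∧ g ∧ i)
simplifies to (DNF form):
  True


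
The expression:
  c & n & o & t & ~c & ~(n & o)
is never true.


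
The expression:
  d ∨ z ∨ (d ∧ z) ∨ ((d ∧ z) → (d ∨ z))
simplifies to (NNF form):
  True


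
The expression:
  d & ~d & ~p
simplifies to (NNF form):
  False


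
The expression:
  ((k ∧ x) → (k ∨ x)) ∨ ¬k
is always true.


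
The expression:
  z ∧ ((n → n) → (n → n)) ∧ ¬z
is never true.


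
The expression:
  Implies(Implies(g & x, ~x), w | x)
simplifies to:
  w | x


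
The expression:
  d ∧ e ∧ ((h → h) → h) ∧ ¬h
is never true.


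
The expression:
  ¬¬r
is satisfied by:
  {r: True}


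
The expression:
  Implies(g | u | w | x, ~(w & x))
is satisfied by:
  {w: False, x: False}
  {x: True, w: False}
  {w: True, x: False}


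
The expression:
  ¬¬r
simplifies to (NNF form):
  r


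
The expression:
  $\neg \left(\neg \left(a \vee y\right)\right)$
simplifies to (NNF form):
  $a \vee y$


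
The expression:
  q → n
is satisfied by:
  {n: True, q: False}
  {q: False, n: False}
  {q: True, n: True}


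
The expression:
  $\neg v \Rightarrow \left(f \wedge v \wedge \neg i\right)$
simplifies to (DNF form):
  $v$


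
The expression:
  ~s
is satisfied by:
  {s: False}


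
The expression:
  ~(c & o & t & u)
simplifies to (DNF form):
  ~c | ~o | ~t | ~u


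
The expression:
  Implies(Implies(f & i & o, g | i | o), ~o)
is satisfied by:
  {o: False}


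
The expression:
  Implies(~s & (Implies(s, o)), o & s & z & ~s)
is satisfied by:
  {s: True}


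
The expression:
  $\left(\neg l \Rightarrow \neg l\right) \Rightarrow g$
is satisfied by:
  {g: True}


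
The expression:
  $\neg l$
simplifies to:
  $\neg l$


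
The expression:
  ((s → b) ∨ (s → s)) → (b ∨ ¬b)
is always true.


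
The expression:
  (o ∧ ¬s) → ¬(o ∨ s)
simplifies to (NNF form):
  s ∨ ¬o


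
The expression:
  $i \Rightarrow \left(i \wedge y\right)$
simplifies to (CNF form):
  $y \vee \neg i$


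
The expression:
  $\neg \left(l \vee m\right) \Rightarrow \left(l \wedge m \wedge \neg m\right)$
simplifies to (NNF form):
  $l \vee m$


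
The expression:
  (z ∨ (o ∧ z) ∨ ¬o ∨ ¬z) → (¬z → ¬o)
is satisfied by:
  {z: True, o: False}
  {o: False, z: False}
  {o: True, z: True}


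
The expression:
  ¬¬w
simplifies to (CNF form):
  w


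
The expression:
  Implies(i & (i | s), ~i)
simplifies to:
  ~i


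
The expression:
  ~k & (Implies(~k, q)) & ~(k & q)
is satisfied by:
  {q: True, k: False}


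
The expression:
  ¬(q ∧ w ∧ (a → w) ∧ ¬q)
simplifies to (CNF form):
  True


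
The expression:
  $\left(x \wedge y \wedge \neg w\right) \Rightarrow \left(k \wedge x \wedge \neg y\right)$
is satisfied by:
  {w: True, y: False, x: False}
  {w: False, y: False, x: False}
  {x: True, w: True, y: False}
  {x: True, w: False, y: False}
  {y: True, w: True, x: False}
  {y: True, w: False, x: False}
  {y: True, x: True, w: True}


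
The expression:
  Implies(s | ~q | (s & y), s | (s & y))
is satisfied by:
  {q: True, s: True}
  {q: True, s: False}
  {s: True, q: False}


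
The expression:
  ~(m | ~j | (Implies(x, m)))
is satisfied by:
  {j: True, x: True, m: False}


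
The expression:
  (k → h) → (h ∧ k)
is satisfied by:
  {k: True}


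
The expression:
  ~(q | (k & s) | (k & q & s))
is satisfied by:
  {q: False, s: False, k: False}
  {k: True, q: False, s: False}
  {s: True, q: False, k: False}


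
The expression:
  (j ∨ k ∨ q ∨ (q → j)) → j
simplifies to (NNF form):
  j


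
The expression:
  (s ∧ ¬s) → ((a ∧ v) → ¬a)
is always true.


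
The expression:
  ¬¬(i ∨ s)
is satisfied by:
  {i: True, s: True}
  {i: True, s: False}
  {s: True, i: False}


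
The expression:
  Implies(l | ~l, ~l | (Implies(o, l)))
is always true.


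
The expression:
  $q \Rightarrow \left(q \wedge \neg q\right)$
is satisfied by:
  {q: False}


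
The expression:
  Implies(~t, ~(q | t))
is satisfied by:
  {t: True, q: False}
  {q: False, t: False}
  {q: True, t: True}


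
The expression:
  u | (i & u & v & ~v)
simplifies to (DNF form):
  u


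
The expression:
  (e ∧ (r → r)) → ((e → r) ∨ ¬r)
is always true.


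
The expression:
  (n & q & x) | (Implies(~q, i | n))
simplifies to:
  i | n | q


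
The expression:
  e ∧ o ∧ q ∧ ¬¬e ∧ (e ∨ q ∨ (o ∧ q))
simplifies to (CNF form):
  e ∧ o ∧ q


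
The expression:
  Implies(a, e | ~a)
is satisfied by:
  {e: True, a: False}
  {a: False, e: False}
  {a: True, e: True}


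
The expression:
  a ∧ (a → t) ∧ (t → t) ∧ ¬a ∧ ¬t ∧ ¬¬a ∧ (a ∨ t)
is never true.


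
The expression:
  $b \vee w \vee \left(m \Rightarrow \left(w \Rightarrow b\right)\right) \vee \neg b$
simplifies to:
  $\text{True}$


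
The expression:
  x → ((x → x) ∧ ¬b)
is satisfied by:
  {x: False, b: False}
  {b: True, x: False}
  {x: True, b: False}


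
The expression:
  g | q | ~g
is always true.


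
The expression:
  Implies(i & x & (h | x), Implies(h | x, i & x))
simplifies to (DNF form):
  True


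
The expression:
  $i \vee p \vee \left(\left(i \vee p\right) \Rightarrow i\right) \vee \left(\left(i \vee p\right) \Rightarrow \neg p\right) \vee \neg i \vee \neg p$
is always true.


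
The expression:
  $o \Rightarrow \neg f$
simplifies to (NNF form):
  $\neg f \vee \neg o$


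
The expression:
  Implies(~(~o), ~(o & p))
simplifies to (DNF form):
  ~o | ~p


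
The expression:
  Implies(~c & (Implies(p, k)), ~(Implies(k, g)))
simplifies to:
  c | (k & ~g) | (p & ~k)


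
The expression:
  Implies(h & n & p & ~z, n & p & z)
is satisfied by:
  {z: True, p: False, n: False, h: False}
  {h: False, p: False, z: False, n: False}
  {h: True, z: True, p: False, n: False}
  {h: True, p: False, z: False, n: False}
  {n: True, z: True, h: False, p: False}
  {n: True, h: False, p: False, z: False}
  {n: True, h: True, z: True, p: False}
  {n: True, h: True, p: False, z: False}
  {z: True, p: True, n: False, h: False}
  {p: True, n: False, z: False, h: False}
  {h: True, p: True, z: True, n: False}
  {h: True, p: True, n: False, z: False}
  {z: True, p: True, n: True, h: False}
  {p: True, n: True, h: False, z: False}
  {h: True, p: True, n: True, z: True}


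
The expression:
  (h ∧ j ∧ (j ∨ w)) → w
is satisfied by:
  {w: True, h: False, j: False}
  {h: False, j: False, w: False}
  {j: True, w: True, h: False}
  {j: True, h: False, w: False}
  {w: True, h: True, j: False}
  {h: True, w: False, j: False}
  {j: True, h: True, w: True}


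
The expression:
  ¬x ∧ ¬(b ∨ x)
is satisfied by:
  {x: False, b: False}


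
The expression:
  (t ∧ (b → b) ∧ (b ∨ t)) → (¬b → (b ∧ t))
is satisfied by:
  {b: True, t: False}
  {t: False, b: False}
  {t: True, b: True}


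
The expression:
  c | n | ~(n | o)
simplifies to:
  c | n | ~o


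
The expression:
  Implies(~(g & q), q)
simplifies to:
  q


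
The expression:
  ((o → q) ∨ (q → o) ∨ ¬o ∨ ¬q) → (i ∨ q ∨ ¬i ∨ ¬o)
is always true.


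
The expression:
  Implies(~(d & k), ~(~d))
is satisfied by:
  {d: True}


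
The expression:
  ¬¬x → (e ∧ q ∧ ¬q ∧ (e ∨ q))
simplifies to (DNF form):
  ¬x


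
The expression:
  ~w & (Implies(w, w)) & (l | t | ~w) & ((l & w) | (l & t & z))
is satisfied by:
  {t: True, z: True, l: True, w: False}


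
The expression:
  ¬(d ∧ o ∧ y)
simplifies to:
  ¬d ∨ ¬o ∨ ¬y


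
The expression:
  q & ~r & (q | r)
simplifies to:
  q & ~r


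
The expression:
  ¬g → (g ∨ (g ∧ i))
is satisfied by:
  {g: True}


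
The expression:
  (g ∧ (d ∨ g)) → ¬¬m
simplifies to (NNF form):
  m ∨ ¬g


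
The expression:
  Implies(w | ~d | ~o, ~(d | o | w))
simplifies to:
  ~w & (d | ~o) & (o | ~d)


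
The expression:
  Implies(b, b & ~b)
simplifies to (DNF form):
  ~b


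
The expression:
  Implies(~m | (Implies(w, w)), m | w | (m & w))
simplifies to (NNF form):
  m | w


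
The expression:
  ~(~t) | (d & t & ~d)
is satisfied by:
  {t: True}


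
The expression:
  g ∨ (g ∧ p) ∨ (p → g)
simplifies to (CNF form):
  g ∨ ¬p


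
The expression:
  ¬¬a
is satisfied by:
  {a: True}


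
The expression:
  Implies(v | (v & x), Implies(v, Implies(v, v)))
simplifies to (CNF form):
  True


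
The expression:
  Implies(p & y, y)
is always true.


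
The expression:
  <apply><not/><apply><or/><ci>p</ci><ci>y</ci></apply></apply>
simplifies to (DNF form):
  <apply><and/><apply><not/><ci>p</ci></apply><apply><not/><ci>y</ci></apply></apply>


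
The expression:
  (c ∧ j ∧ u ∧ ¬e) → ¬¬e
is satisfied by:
  {e: True, u: False, c: False, j: False}
  {e: False, u: False, c: False, j: False}
  {j: True, e: True, u: False, c: False}
  {j: True, e: False, u: False, c: False}
  {e: True, c: True, j: False, u: False}
  {c: True, j: False, u: False, e: False}
  {j: True, c: True, e: True, u: False}
  {j: True, c: True, e: False, u: False}
  {e: True, u: True, j: False, c: False}
  {u: True, j: False, c: False, e: False}
  {e: True, j: True, u: True, c: False}
  {j: True, u: True, e: False, c: False}
  {e: True, c: True, u: True, j: False}
  {c: True, u: True, j: False, e: False}
  {j: True, c: True, u: True, e: True}


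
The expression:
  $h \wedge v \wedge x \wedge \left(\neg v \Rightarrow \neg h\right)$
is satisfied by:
  {h: True, x: True, v: True}


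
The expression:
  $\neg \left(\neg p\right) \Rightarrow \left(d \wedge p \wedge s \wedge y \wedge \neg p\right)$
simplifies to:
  $\neg p$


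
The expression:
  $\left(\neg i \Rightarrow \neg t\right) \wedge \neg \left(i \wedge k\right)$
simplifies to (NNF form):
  $\left(i \wedge \neg k\right) \vee \left(\neg i \wedge \neg t\right)$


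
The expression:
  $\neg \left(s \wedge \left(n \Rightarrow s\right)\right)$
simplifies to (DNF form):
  $\neg s$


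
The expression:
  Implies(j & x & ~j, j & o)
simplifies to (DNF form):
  True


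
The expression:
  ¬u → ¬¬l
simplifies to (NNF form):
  l ∨ u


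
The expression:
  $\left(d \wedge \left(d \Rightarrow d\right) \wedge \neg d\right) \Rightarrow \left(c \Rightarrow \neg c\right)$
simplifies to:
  $\text{True}$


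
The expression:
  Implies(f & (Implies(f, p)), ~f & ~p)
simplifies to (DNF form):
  ~f | ~p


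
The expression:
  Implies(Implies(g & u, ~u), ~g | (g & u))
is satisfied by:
  {u: True, g: False}
  {g: False, u: False}
  {g: True, u: True}


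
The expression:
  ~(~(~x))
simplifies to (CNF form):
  ~x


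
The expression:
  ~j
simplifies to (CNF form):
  ~j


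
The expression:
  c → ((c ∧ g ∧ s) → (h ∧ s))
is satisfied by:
  {h: True, s: False, c: False, g: False}
  {h: False, s: False, c: False, g: False}
  {h: True, g: True, s: False, c: False}
  {g: True, h: False, s: False, c: False}
  {h: True, c: True, g: False, s: False}
  {c: True, g: False, s: False, h: False}
  {h: True, g: True, c: True, s: False}
  {g: True, c: True, h: False, s: False}
  {h: True, s: True, g: False, c: False}
  {s: True, g: False, c: False, h: False}
  {h: True, g: True, s: True, c: False}
  {g: True, s: True, h: False, c: False}
  {h: True, c: True, s: True, g: False}
  {c: True, s: True, g: False, h: False}
  {h: True, g: True, c: True, s: True}


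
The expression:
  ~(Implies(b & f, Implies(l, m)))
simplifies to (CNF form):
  b & f & l & ~m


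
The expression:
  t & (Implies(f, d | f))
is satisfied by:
  {t: True}


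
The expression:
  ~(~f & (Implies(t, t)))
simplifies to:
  f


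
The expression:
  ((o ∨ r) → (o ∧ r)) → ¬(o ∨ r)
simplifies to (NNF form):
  ¬o ∨ ¬r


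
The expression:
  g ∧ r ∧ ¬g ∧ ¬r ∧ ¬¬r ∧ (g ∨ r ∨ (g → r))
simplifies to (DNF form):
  False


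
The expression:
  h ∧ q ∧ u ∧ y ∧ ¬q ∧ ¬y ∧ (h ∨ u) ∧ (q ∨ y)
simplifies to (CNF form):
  False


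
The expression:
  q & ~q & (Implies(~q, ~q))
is never true.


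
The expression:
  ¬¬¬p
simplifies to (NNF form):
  ¬p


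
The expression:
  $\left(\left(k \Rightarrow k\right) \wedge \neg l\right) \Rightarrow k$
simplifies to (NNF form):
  $k \vee l$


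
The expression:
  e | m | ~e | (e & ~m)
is always true.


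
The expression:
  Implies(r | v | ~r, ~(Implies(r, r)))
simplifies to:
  False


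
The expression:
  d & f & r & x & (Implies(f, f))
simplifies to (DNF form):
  d & f & r & x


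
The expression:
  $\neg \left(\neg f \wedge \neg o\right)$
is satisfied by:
  {o: True, f: True}
  {o: True, f: False}
  {f: True, o: False}


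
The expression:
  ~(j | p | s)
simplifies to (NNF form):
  ~j & ~p & ~s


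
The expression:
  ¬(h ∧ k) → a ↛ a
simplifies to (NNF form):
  h ∧ k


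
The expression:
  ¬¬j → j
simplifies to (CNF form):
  True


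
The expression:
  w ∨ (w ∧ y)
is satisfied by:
  {w: True}


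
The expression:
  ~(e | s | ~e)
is never true.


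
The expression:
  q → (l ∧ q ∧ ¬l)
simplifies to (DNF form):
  ¬q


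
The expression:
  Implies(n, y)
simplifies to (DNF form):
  y | ~n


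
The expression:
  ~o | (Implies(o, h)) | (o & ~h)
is always true.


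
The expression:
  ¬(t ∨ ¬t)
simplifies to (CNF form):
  False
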